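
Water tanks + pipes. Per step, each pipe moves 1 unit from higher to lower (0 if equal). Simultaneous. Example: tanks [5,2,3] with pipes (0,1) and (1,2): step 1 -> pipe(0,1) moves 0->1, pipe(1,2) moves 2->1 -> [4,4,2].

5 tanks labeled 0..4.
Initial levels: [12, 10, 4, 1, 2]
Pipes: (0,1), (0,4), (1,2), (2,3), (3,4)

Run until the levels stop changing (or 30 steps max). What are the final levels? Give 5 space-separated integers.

Step 1: flows [0->1,0->4,1->2,2->3,4->3] -> levels [10 10 4 3 2]
Step 2: flows [0=1,0->4,1->2,2->3,3->4] -> levels [9 9 4 3 4]
Step 3: flows [0=1,0->4,1->2,2->3,4->3] -> levels [8 8 4 5 4]
Step 4: flows [0=1,0->4,1->2,3->2,3->4] -> levels [7 7 6 3 6]
Step 5: flows [0=1,0->4,1->2,2->3,4->3] -> levels [6 6 6 5 6]
Step 6: flows [0=1,0=4,1=2,2->3,4->3] -> levels [6 6 5 7 5]
Step 7: flows [0=1,0->4,1->2,3->2,3->4] -> levels [5 5 7 5 7]
Step 8: flows [0=1,4->0,2->1,2->3,4->3] -> levels [6 6 5 7 5]
  -> period-2 cycle: step 8 state = step 6 state; never stabilizes
  -> state at step 30: (30-6) mod 2 = 0, same as step 6 -> [6 6 5 7 5]

Answer: 6 6 5 7 5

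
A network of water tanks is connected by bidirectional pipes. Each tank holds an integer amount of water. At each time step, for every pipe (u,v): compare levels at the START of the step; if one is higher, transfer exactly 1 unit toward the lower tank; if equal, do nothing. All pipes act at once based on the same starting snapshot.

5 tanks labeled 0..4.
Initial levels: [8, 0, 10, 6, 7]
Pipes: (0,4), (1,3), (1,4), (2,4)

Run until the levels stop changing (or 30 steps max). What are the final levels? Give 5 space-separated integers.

Answer: 7 7 7 5 5

Derivation:
Step 1: flows [0->4,3->1,4->1,2->4] -> levels [7 2 9 5 8]
Step 2: flows [4->0,3->1,4->1,2->4] -> levels [8 4 8 4 7]
Step 3: flows [0->4,1=3,4->1,2->4] -> levels [7 5 7 4 8]
Step 4: flows [4->0,1->3,4->1,4->2] -> levels [8 5 8 5 5]
Step 5: flows [0->4,1=3,1=4,2->4] -> levels [7 5 7 5 7]
Step 6: flows [0=4,1=3,4->1,2=4] -> levels [7 6 7 5 6]
Step 7: flows [0->4,1->3,1=4,2->4] -> levels [6 5 6 6 8]
Step 8: flows [4->0,3->1,4->1,4->2] -> levels [7 7 7 5 5]
Step 9: flows [0->4,1->3,1->4,2->4] -> levels [6 5 6 6 8]
  -> period-2 cycle: step 9 state = step 7 state; never stabilizes
  -> state at step 30: (30-7) mod 2 = 1, same as step 8 -> [7 7 7 5 5]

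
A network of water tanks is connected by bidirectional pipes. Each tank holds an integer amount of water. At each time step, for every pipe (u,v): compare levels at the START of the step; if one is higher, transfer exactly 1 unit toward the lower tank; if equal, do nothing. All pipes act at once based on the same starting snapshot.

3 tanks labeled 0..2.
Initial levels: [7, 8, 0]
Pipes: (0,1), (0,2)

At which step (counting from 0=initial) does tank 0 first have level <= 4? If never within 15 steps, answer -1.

Answer: -1

Derivation:
Step 1: flows [1->0,0->2] -> levels [7 7 1]
Step 2: flows [0=1,0->2] -> levels [6 7 2]
Step 3: flows [1->0,0->2] -> levels [6 6 3]
Step 4: flows [0=1,0->2] -> levels [5 6 4]
Step 5: flows [1->0,0->2] -> levels [5 5 5]
Step 6: flows [0=1,0=2] -> levels [5 5 5]
  -> stable; tank 0 stays at 5 > 4
Tank 0 never reaches <=4 within 15 steps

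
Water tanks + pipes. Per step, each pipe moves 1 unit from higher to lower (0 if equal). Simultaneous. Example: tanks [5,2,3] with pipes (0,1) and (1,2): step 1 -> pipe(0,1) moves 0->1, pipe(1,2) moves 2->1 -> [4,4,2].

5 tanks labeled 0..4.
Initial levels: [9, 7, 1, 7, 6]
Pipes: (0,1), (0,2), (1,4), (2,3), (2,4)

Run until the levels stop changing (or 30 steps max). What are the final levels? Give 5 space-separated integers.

Answer: 5 8 7 5 5

Derivation:
Step 1: flows [0->1,0->2,1->4,3->2,4->2] -> levels [7 7 4 6 6]
Step 2: flows [0=1,0->2,1->4,3->2,4->2] -> levels [6 6 7 5 6]
Step 3: flows [0=1,2->0,1=4,2->3,2->4] -> levels [7 6 4 6 7]
Step 4: flows [0->1,0->2,4->1,3->2,4->2] -> levels [5 8 7 5 5]
Step 5: flows [1->0,2->0,1->4,2->3,2->4] -> levels [7 6 4 6 7]
  -> period-2 cycle: step 5 state = step 3 state; never stabilizes
  -> state at step 30: (30-3) mod 2 = 1, same as step 4 -> [5 8 7 5 5]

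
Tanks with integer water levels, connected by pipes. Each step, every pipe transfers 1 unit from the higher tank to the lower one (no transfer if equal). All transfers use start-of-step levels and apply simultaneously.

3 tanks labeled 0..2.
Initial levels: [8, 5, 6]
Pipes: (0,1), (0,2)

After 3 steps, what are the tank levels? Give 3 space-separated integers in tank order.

Answer: 5 7 7

Derivation:
Step 1: flows [0->1,0->2] -> levels [6 6 7]
Step 2: flows [0=1,2->0] -> levels [7 6 6]
Step 3: flows [0->1,0->2] -> levels [5 7 7]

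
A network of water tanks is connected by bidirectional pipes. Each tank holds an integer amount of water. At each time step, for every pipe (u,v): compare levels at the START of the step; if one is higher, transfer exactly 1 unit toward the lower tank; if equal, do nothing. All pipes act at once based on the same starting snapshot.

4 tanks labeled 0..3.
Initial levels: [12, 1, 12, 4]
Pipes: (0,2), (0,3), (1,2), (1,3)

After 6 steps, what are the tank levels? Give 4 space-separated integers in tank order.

Answer: 8 8 7 6

Derivation:
Step 1: flows [0=2,0->3,2->1,3->1] -> levels [11 3 11 4]
Step 2: flows [0=2,0->3,2->1,3->1] -> levels [10 5 10 4]
Step 3: flows [0=2,0->3,2->1,1->3] -> levels [9 5 9 6]
Step 4: flows [0=2,0->3,2->1,3->1] -> levels [8 7 8 6]
Step 5: flows [0=2,0->3,2->1,1->3] -> levels [7 7 7 8]
Step 6: flows [0=2,3->0,1=2,3->1] -> levels [8 8 7 6]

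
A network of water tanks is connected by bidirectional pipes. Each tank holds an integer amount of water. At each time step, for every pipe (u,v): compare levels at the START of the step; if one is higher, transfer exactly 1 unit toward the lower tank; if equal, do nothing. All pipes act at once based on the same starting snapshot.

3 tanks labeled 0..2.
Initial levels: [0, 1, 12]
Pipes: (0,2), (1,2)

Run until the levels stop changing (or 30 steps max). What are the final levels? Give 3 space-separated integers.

Step 1: flows [2->0,2->1] -> levels [1 2 10]
Step 2: flows [2->0,2->1] -> levels [2 3 8]
Step 3: flows [2->0,2->1] -> levels [3 4 6]
Step 4: flows [2->0,2->1] -> levels [4 5 4]
Step 5: flows [0=2,1->2] -> levels [4 4 5]
Step 6: flows [2->0,2->1] -> levels [5 5 3]
Step 7: flows [0->2,1->2] -> levels [4 4 5]
  -> period-2 cycle: step 7 state = step 5 state; never stabilizes
  -> state at step 30: (30-5) mod 2 = 1, same as step 6 -> [5 5 3]

Answer: 5 5 3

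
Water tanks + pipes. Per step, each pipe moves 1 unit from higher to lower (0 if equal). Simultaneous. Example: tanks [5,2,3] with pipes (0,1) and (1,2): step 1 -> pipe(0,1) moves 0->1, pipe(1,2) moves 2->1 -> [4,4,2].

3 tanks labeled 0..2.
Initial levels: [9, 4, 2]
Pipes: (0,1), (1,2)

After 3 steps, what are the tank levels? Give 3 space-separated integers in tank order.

Answer: 6 5 4

Derivation:
Step 1: flows [0->1,1->2] -> levels [8 4 3]
Step 2: flows [0->1,1->2] -> levels [7 4 4]
Step 3: flows [0->1,1=2] -> levels [6 5 4]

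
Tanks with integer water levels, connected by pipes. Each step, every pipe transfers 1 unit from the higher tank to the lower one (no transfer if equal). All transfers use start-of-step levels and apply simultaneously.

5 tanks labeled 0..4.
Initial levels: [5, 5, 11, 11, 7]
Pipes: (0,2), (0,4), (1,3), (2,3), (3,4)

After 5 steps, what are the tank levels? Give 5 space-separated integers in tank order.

Step 1: flows [2->0,4->0,3->1,2=3,3->4] -> levels [7 6 10 9 7]
Step 2: flows [2->0,0=4,3->1,2->3,3->4] -> levels [8 7 8 8 8]
Step 3: flows [0=2,0=4,3->1,2=3,3=4] -> levels [8 8 8 7 8]
Step 4: flows [0=2,0=4,1->3,2->3,4->3] -> levels [8 7 7 10 7]
Step 5: flows [0->2,0->4,3->1,3->2,3->4] -> levels [6 8 9 7 9]

Answer: 6 8 9 7 9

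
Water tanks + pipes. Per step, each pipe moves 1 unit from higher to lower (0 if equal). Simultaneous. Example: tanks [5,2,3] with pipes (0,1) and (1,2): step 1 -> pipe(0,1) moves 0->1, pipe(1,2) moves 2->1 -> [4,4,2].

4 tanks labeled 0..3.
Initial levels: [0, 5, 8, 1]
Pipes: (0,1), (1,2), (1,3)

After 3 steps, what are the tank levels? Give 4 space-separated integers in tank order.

Step 1: flows [1->0,2->1,1->3] -> levels [1 4 7 2]
Step 2: flows [1->0,2->1,1->3] -> levels [2 3 6 3]
Step 3: flows [1->0,2->1,1=3] -> levels [3 3 5 3]

Answer: 3 3 5 3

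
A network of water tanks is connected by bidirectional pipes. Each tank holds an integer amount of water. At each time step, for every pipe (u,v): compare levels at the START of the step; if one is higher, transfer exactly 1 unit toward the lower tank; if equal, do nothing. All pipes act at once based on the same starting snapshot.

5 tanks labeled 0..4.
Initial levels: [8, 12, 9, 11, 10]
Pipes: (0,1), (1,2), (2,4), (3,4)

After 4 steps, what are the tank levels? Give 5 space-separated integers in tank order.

Answer: 9 11 9 10 11

Derivation:
Step 1: flows [1->0,1->2,4->2,3->4] -> levels [9 10 11 10 10]
Step 2: flows [1->0,2->1,2->4,3=4] -> levels [10 10 9 10 11]
Step 3: flows [0=1,1->2,4->2,4->3] -> levels [10 9 11 11 9]
Step 4: flows [0->1,2->1,2->4,3->4] -> levels [9 11 9 10 11]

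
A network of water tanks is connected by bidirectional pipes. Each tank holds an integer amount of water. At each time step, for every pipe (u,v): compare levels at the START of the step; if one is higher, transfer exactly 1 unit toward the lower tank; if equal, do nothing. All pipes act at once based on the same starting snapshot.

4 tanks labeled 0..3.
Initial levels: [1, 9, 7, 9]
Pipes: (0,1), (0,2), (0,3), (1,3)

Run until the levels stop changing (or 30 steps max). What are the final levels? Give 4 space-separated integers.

Step 1: flows [1->0,2->0,3->0,1=3] -> levels [4 8 6 8]
Step 2: flows [1->0,2->0,3->0,1=3] -> levels [7 7 5 7]
Step 3: flows [0=1,0->2,0=3,1=3] -> levels [6 7 6 7]
Step 4: flows [1->0,0=2,3->0,1=3] -> levels [8 6 6 6]
Step 5: flows [0->1,0->2,0->3,1=3] -> levels [5 7 7 7]
Step 6: flows [1->0,2->0,3->0,1=3] -> levels [8 6 6 6]
  -> period-2 cycle: step 6 state = step 4 state; never stabilizes
  -> state at step 30: (30-4) mod 2 = 0, same as step 4 -> [8 6 6 6]

Answer: 8 6 6 6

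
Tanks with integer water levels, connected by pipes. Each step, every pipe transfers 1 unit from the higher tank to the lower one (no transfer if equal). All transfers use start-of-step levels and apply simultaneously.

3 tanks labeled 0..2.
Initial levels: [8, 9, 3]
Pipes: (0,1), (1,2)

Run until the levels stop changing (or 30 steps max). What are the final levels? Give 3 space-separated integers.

Step 1: flows [1->0,1->2] -> levels [9 7 4]
Step 2: flows [0->1,1->2] -> levels [8 7 5]
Step 3: flows [0->1,1->2] -> levels [7 7 6]
Step 4: flows [0=1,1->2] -> levels [7 6 7]
Step 5: flows [0->1,2->1] -> levels [6 8 6]
Step 6: flows [1->0,1->2] -> levels [7 6 7]
  -> period-2 cycle: step 6 state = step 4 state; never stabilizes
  -> state at step 30: (30-4) mod 2 = 0, same as step 4 -> [7 6 7]

Answer: 7 6 7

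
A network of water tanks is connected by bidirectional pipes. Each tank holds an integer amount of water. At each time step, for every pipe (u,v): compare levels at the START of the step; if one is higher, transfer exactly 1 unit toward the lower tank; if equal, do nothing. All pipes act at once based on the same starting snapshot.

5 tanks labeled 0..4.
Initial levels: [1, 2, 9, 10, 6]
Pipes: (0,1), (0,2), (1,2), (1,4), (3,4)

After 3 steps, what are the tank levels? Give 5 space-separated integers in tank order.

Answer: 6 5 4 7 6

Derivation:
Step 1: flows [1->0,2->0,2->1,4->1,3->4] -> levels [3 3 7 9 6]
Step 2: flows [0=1,2->0,2->1,4->1,3->4] -> levels [4 5 5 8 6]
Step 3: flows [1->0,2->0,1=2,4->1,3->4] -> levels [6 5 4 7 6]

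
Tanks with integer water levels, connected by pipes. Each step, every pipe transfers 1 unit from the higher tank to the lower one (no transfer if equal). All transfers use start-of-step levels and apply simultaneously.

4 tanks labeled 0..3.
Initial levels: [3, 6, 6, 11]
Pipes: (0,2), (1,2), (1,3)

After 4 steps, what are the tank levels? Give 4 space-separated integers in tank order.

Answer: 6 7 6 7

Derivation:
Step 1: flows [2->0,1=2,3->1] -> levels [4 7 5 10]
Step 2: flows [2->0,1->2,3->1] -> levels [5 7 5 9]
Step 3: flows [0=2,1->2,3->1] -> levels [5 7 6 8]
Step 4: flows [2->0,1->2,3->1] -> levels [6 7 6 7]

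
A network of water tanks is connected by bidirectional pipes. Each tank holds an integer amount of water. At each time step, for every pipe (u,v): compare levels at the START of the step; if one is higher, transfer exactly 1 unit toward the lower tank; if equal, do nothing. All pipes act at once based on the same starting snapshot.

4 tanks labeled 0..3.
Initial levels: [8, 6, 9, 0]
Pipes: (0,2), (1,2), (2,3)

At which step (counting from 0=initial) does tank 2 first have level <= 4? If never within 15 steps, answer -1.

Step 1: flows [2->0,2->1,2->3] -> levels [9 7 6 1]
Step 2: flows [0->2,1->2,2->3] -> levels [8 6 7 2]
Step 3: flows [0->2,2->1,2->3] -> levels [7 7 6 3]
Step 4: flows [0->2,1->2,2->3] -> levels [6 6 7 4]
Step 5: flows [2->0,2->1,2->3] -> levels [7 7 4 5]
Tank 2 first reaches <=4 at step 5

Answer: 5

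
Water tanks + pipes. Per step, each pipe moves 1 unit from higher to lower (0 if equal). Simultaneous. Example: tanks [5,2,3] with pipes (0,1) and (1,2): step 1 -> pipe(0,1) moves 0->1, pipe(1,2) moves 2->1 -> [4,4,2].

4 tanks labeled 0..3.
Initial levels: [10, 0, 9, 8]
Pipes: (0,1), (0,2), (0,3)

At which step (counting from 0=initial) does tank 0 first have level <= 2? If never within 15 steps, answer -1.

Answer: -1

Derivation:
Step 1: flows [0->1,0->2,0->3] -> levels [7 1 10 9]
Step 2: flows [0->1,2->0,3->0] -> levels [8 2 9 8]
Step 3: flows [0->1,2->0,0=3] -> levels [8 3 8 8]
Step 4: flows [0->1,0=2,0=3] -> levels [7 4 8 8]
Step 5: flows [0->1,2->0,3->0] -> levels [8 5 7 7]
Step 6: flows [0->1,0->2,0->3] -> levels [5 6 8 8]
Step 7: flows [1->0,2->0,3->0] -> levels [8 5 7 7]
  -> period-2 cycle (repeats step 5); tank 0 never drops to <=2
Tank 0 never reaches <=2 within 15 steps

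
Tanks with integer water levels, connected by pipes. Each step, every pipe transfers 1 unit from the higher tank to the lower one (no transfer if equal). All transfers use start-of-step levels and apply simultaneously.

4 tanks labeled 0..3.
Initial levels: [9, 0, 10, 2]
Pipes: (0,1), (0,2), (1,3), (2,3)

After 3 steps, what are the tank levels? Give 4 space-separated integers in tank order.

Step 1: flows [0->1,2->0,3->1,2->3] -> levels [9 2 8 2]
Step 2: flows [0->1,0->2,1=3,2->3] -> levels [7 3 8 3]
Step 3: flows [0->1,2->0,1=3,2->3] -> levels [7 4 6 4]

Answer: 7 4 6 4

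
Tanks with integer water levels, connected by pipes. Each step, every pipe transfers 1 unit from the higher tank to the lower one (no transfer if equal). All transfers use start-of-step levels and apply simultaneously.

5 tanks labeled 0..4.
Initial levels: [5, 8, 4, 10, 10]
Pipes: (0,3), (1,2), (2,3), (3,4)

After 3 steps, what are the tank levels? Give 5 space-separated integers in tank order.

Answer: 7 7 6 9 8

Derivation:
Step 1: flows [3->0,1->2,3->2,3=4] -> levels [6 7 6 8 10]
Step 2: flows [3->0,1->2,3->2,4->3] -> levels [7 6 8 7 9]
Step 3: flows [0=3,2->1,2->3,4->3] -> levels [7 7 6 9 8]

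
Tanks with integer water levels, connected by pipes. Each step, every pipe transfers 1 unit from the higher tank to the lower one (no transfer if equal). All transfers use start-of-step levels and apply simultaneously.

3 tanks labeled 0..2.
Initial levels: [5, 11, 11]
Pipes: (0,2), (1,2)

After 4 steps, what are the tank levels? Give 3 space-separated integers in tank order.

Step 1: flows [2->0,1=2] -> levels [6 11 10]
Step 2: flows [2->0,1->2] -> levels [7 10 10]
Step 3: flows [2->0,1=2] -> levels [8 10 9]
Step 4: flows [2->0,1->2] -> levels [9 9 9]

Answer: 9 9 9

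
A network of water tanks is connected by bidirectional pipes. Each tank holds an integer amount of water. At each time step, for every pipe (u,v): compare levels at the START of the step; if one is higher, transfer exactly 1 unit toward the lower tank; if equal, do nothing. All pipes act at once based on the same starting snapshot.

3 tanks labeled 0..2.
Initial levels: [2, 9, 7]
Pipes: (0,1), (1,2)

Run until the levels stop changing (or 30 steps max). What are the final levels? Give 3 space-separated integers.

Step 1: flows [1->0,1->2] -> levels [3 7 8]
Step 2: flows [1->0,2->1] -> levels [4 7 7]
Step 3: flows [1->0,1=2] -> levels [5 6 7]
Step 4: flows [1->0,2->1] -> levels [6 6 6]
Step 5: flows [0=1,1=2] -> levels [6 6 6]
  -> stable (no change)

Answer: 6 6 6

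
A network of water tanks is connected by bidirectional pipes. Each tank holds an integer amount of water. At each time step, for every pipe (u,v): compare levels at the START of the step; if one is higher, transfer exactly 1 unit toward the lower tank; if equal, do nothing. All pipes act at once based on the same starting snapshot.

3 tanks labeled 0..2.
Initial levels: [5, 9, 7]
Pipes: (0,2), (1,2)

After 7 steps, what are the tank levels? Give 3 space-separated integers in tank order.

Answer: 7 7 7

Derivation:
Step 1: flows [2->0,1->2] -> levels [6 8 7]
Step 2: flows [2->0,1->2] -> levels [7 7 7]
Step 3: flows [0=2,1=2] -> levels [7 7 7]
  -> stable; steps 4..7 unchanged -> [7 7 7]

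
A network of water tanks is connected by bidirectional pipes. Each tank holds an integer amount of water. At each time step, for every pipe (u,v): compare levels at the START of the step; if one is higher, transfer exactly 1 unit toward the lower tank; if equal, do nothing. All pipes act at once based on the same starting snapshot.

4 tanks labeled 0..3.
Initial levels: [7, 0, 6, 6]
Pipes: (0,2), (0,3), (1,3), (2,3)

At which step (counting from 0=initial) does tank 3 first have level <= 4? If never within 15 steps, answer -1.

Answer: 5

Derivation:
Step 1: flows [0->2,0->3,3->1,2=3] -> levels [5 1 7 6]
Step 2: flows [2->0,3->0,3->1,2->3] -> levels [7 2 5 5]
Step 3: flows [0->2,0->3,3->1,2=3] -> levels [5 3 6 5]
Step 4: flows [2->0,0=3,3->1,2->3] -> levels [6 4 4 5]
Step 5: flows [0->2,0->3,3->1,3->2] -> levels [4 5 6 4]
Tank 3 first reaches <=4 at step 5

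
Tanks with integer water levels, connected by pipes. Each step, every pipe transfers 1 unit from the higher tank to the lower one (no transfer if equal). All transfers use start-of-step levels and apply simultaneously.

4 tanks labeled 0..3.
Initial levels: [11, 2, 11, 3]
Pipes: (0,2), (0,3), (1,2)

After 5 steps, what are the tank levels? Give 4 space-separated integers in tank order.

Answer: 7 7 6 7

Derivation:
Step 1: flows [0=2,0->3,2->1] -> levels [10 3 10 4]
Step 2: flows [0=2,0->3,2->1] -> levels [9 4 9 5]
Step 3: flows [0=2,0->3,2->1] -> levels [8 5 8 6]
Step 4: flows [0=2,0->3,2->1] -> levels [7 6 7 7]
Step 5: flows [0=2,0=3,2->1] -> levels [7 7 6 7]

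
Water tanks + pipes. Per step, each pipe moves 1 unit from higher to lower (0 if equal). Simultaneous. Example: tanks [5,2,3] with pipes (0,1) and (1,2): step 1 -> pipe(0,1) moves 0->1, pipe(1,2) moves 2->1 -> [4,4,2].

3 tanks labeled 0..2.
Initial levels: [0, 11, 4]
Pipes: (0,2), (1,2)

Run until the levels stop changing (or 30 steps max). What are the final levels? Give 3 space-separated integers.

Step 1: flows [2->0,1->2] -> levels [1 10 4]
Step 2: flows [2->0,1->2] -> levels [2 9 4]
Step 3: flows [2->0,1->2] -> levels [3 8 4]
Step 4: flows [2->0,1->2] -> levels [4 7 4]
Step 5: flows [0=2,1->2] -> levels [4 6 5]
Step 6: flows [2->0,1->2] -> levels [5 5 5]
Step 7: flows [0=2,1=2] -> levels [5 5 5]
  -> stable (no change)

Answer: 5 5 5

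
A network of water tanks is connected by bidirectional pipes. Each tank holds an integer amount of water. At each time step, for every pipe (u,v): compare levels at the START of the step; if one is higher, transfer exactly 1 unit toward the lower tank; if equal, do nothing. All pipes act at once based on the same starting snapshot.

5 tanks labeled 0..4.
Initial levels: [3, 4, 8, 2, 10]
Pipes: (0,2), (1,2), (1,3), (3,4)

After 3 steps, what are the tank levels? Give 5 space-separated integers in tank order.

Step 1: flows [2->0,2->1,1->3,4->3] -> levels [4 4 6 4 9]
Step 2: flows [2->0,2->1,1=3,4->3] -> levels [5 5 4 5 8]
Step 3: flows [0->2,1->2,1=3,4->3] -> levels [4 4 6 6 7]

Answer: 4 4 6 6 7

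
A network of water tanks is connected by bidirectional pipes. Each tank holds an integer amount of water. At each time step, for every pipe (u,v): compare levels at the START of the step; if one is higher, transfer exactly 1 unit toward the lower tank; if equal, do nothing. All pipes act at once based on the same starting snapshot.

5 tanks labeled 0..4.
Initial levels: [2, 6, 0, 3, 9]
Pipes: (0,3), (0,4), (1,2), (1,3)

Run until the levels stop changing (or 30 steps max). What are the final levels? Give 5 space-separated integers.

Step 1: flows [3->0,4->0,1->2,1->3] -> levels [4 4 1 3 8]
Step 2: flows [0->3,4->0,1->2,1->3] -> levels [4 2 2 5 7]
Step 3: flows [3->0,4->0,1=2,3->1] -> levels [6 3 2 3 6]
Step 4: flows [0->3,0=4,1->2,1=3] -> levels [5 2 3 4 6]
Step 5: flows [0->3,4->0,2->1,3->1] -> levels [5 4 2 4 5]
Step 6: flows [0->3,0=4,1->2,1=3] -> levels [4 3 3 5 5]
Step 7: flows [3->0,4->0,1=2,3->1] -> levels [6 4 3 3 4]
Step 8: flows [0->3,0->4,1->2,1->3] -> levels [4 2 4 5 5]
Step 9: flows [3->0,4->0,2->1,3->1] -> levels [6 4 3 3 4]
  -> period-2 cycle: step 9 state = step 7 state; never stabilizes
  -> state at step 30: (30-7) mod 2 = 1, same as step 8 -> [4 2 4 5 5]

Answer: 4 2 4 5 5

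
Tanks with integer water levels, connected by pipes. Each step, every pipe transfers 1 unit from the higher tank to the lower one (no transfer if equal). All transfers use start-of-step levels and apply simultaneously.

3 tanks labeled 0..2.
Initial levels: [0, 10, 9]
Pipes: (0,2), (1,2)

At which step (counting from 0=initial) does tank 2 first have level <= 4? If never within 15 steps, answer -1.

Step 1: flows [2->0,1->2] -> levels [1 9 9]
Step 2: flows [2->0,1=2] -> levels [2 9 8]
Step 3: flows [2->0,1->2] -> levels [3 8 8]
Step 4: flows [2->0,1=2] -> levels [4 8 7]
Step 5: flows [2->0,1->2] -> levels [5 7 7]
Step 6: flows [2->0,1=2] -> levels [6 7 6]
Step 7: flows [0=2,1->2] -> levels [6 6 7]
Step 8: flows [2->0,2->1] -> levels [7 7 5]
Step 9: flows [0->2,1->2] -> levels [6 6 7]
  -> period-2 cycle (repeats step 7); tank 2 never drops to <=4
Tank 2 never reaches <=4 within 15 steps

Answer: -1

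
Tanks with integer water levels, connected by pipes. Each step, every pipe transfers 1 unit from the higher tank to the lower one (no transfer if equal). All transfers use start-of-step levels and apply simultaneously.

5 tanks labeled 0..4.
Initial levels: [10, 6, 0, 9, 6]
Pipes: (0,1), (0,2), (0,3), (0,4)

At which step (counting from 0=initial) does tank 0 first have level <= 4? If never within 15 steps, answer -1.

Step 1: flows [0->1,0->2,0->3,0->4] -> levels [6 7 1 10 7]
Step 2: flows [1->0,0->2,3->0,4->0] -> levels [8 6 2 9 6]
Step 3: flows [0->1,0->2,3->0,0->4] -> levels [6 7 3 8 7]
Step 4: flows [1->0,0->2,3->0,4->0] -> levels [8 6 4 7 6]
Step 5: flows [0->1,0->2,0->3,0->4] -> levels [4 7 5 8 7]
Tank 0 first reaches <=4 at step 5

Answer: 5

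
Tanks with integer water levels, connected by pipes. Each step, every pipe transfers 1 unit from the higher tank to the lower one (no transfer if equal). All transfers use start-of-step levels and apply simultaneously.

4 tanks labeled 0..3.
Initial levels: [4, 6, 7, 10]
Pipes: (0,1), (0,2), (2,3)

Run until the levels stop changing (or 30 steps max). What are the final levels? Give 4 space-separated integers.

Answer: 6 7 8 6

Derivation:
Step 1: flows [1->0,2->0,3->2] -> levels [6 5 7 9]
Step 2: flows [0->1,2->0,3->2] -> levels [6 6 7 8]
Step 3: flows [0=1,2->0,3->2] -> levels [7 6 7 7]
Step 4: flows [0->1,0=2,2=3] -> levels [6 7 7 7]
Step 5: flows [1->0,2->0,2=3] -> levels [8 6 6 7]
Step 6: flows [0->1,0->2,3->2] -> levels [6 7 8 6]
Step 7: flows [1->0,2->0,2->3] -> levels [8 6 6 7]
  -> period-2 cycle: step 7 state = step 5 state; never stabilizes
  -> state at step 30: (30-5) mod 2 = 1, same as step 6 -> [6 7 8 6]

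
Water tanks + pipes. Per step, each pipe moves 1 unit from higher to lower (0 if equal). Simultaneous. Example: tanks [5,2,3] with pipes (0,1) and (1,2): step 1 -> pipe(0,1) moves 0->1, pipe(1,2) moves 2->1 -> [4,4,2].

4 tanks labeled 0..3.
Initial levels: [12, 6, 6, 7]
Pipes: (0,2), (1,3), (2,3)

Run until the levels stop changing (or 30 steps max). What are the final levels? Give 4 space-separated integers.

Answer: 8 7 7 9

Derivation:
Step 1: flows [0->2,3->1,3->2] -> levels [11 7 8 5]
Step 2: flows [0->2,1->3,2->3] -> levels [10 6 8 7]
Step 3: flows [0->2,3->1,2->3] -> levels [9 7 8 7]
Step 4: flows [0->2,1=3,2->3] -> levels [8 7 8 8]
Step 5: flows [0=2,3->1,2=3] -> levels [8 8 8 7]
Step 6: flows [0=2,1->3,2->3] -> levels [8 7 7 9]
Step 7: flows [0->2,3->1,3->2] -> levels [7 8 9 7]
Step 8: flows [2->0,1->3,2->3] -> levels [8 7 7 9]
  -> period-2 cycle: step 8 state = step 6 state; never stabilizes
  -> state at step 30: (30-6) mod 2 = 0, same as step 6 -> [8 7 7 9]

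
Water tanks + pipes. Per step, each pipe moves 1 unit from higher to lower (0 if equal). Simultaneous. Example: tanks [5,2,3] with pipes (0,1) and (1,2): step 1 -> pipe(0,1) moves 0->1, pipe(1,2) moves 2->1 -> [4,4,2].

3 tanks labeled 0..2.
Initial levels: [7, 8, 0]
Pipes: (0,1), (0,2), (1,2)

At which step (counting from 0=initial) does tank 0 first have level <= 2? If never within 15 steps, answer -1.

Answer: -1

Derivation:
Step 1: flows [1->0,0->2,1->2] -> levels [7 6 2]
Step 2: flows [0->1,0->2,1->2] -> levels [5 6 4]
Step 3: flows [1->0,0->2,1->2] -> levels [5 4 6]
Step 4: flows [0->1,2->0,2->1] -> levels [5 6 4]
  -> period-2 cycle (repeats step 2); tank 0 never drops to <=2
Tank 0 never reaches <=2 within 15 steps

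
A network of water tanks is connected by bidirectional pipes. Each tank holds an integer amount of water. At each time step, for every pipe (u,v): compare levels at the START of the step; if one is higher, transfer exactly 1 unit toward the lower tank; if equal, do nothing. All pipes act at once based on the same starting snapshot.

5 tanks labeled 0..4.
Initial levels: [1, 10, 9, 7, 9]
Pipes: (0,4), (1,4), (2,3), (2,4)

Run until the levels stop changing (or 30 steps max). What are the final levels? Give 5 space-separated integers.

Step 1: flows [4->0,1->4,2->3,2=4] -> levels [2 9 8 8 9]
Step 2: flows [4->0,1=4,2=3,4->2] -> levels [3 9 9 8 7]
Step 3: flows [4->0,1->4,2->3,2->4] -> levels [4 8 7 9 8]
Step 4: flows [4->0,1=4,3->2,4->2] -> levels [5 8 9 8 6]
Step 5: flows [4->0,1->4,2->3,2->4] -> levels [6 7 7 9 7]
Step 6: flows [4->0,1=4,3->2,2=4] -> levels [7 7 8 8 6]
Step 7: flows [0->4,1->4,2=3,2->4] -> levels [6 6 7 8 9]
Step 8: flows [4->0,4->1,3->2,4->2] -> levels [7 7 9 7 6]
Step 9: flows [0->4,1->4,2->3,2->4] -> levels [6 6 7 8 9]
  -> period-2 cycle: step 9 state = step 7 state; never stabilizes
  -> state at step 30: (30-7) mod 2 = 1, same as step 8 -> [7 7 9 7 6]

Answer: 7 7 9 7 6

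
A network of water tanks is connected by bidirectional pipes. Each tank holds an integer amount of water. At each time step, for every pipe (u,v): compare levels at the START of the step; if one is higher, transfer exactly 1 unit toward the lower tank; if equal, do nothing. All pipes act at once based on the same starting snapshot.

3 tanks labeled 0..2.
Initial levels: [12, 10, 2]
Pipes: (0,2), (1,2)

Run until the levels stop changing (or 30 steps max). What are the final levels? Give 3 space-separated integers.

Answer: 8 8 8

Derivation:
Step 1: flows [0->2,1->2] -> levels [11 9 4]
Step 2: flows [0->2,1->2] -> levels [10 8 6]
Step 3: flows [0->2,1->2] -> levels [9 7 8]
Step 4: flows [0->2,2->1] -> levels [8 8 8]
Step 5: flows [0=2,1=2] -> levels [8 8 8]
  -> stable (no change)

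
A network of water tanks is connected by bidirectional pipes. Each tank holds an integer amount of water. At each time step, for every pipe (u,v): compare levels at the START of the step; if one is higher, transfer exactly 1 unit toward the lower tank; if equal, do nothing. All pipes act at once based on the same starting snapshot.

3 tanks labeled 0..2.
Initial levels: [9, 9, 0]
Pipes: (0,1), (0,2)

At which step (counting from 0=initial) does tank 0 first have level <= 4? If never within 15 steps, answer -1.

Answer: -1

Derivation:
Step 1: flows [0=1,0->2] -> levels [8 9 1]
Step 2: flows [1->0,0->2] -> levels [8 8 2]
Step 3: flows [0=1,0->2] -> levels [7 8 3]
Step 4: flows [1->0,0->2] -> levels [7 7 4]
Step 5: flows [0=1,0->2] -> levels [6 7 5]
Step 6: flows [1->0,0->2] -> levels [6 6 6]
Step 7: flows [0=1,0=2] -> levels [6 6 6]
  -> stable; tank 0 stays at 6 > 4
Tank 0 never reaches <=4 within 15 steps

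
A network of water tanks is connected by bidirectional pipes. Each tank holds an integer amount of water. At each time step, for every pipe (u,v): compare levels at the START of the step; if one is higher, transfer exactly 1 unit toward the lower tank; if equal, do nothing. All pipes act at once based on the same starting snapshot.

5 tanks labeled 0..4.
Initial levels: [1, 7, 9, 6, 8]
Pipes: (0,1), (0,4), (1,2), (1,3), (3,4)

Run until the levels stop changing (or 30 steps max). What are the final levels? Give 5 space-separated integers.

Step 1: flows [1->0,4->0,2->1,1->3,4->3] -> levels [3 6 8 8 6]
Step 2: flows [1->0,4->0,2->1,3->1,3->4] -> levels [5 7 7 6 6]
Step 3: flows [1->0,4->0,1=2,1->3,3=4] -> levels [7 5 7 7 5]
Step 4: flows [0->1,0->4,2->1,3->1,3->4] -> levels [5 8 6 5 7]
Step 5: flows [1->0,4->0,1->2,1->3,4->3] -> levels [7 5 7 7 5]
  -> period-2 cycle: step 5 state = step 3 state; never stabilizes
  -> state at step 30: (30-3) mod 2 = 1, same as step 4 -> [5 8 6 5 7]

Answer: 5 8 6 5 7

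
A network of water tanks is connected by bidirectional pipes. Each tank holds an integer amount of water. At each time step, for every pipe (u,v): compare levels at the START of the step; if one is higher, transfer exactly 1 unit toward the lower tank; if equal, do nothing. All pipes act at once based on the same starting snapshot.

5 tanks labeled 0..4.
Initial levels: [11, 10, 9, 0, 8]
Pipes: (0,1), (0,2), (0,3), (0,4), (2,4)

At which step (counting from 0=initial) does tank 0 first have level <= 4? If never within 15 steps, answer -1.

Answer: -1

Derivation:
Step 1: flows [0->1,0->2,0->3,0->4,2->4] -> levels [7 11 9 1 10]
Step 2: flows [1->0,2->0,0->3,4->0,4->2] -> levels [9 10 9 2 8]
Step 3: flows [1->0,0=2,0->3,0->4,2->4] -> levels [8 9 8 3 10]
Step 4: flows [1->0,0=2,0->3,4->0,4->2] -> levels [9 8 9 4 8]
Step 5: flows [0->1,0=2,0->3,0->4,2->4] -> levels [6 9 8 5 10]
Step 6: flows [1->0,2->0,0->3,4->0,4->2] -> levels [8 8 8 6 8]
Step 7: flows [0=1,0=2,0->3,0=4,2=4] -> levels [7 8 8 7 8]
Step 8: flows [1->0,2->0,0=3,4->0,2=4] -> levels [10 7 7 7 7]
Step 9: flows [0->1,0->2,0->3,0->4,2=4] -> levels [6 8 8 8 8]
Step 10: flows [1->0,2->0,3->0,4->0,2=4] -> levels [10 7 7 7 7]
  -> period-2 cycle (repeats step 8); tank 0 never drops to <=4
Tank 0 never reaches <=4 within 15 steps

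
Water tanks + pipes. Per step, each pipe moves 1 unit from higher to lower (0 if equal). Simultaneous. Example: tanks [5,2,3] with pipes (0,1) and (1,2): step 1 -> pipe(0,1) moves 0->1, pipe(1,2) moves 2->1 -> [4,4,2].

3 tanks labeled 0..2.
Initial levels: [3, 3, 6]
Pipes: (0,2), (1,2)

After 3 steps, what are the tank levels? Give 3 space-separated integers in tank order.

Step 1: flows [2->0,2->1] -> levels [4 4 4]
Step 2: flows [0=2,1=2] -> levels [4 4 4]
  -> stable; steps 3..3 unchanged -> [4 4 4]

Answer: 4 4 4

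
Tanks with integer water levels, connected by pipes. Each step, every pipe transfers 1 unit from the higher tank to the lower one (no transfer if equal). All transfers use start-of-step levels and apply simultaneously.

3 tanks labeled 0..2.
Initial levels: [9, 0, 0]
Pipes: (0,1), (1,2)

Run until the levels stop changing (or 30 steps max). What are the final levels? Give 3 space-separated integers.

Step 1: flows [0->1,1=2] -> levels [8 1 0]
Step 2: flows [0->1,1->2] -> levels [7 1 1]
Step 3: flows [0->1,1=2] -> levels [6 2 1]
Step 4: flows [0->1,1->2] -> levels [5 2 2]
Step 5: flows [0->1,1=2] -> levels [4 3 2]
Step 6: flows [0->1,1->2] -> levels [3 3 3]
Step 7: flows [0=1,1=2] -> levels [3 3 3]
  -> stable (no change)

Answer: 3 3 3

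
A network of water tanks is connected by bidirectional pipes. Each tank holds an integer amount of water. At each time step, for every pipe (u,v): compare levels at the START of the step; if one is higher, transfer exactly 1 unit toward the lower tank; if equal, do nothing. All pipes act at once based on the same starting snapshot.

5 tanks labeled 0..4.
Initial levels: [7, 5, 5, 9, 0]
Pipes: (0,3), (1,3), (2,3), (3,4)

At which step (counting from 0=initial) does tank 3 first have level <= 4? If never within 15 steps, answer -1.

Step 1: flows [3->0,3->1,3->2,3->4] -> levels [8 6 6 5 1]
Step 2: flows [0->3,1->3,2->3,3->4] -> levels [7 5 5 7 2]
Step 3: flows [0=3,3->1,3->2,3->4] -> levels [7 6 6 4 3]
Tank 3 first reaches <=4 at step 3

Answer: 3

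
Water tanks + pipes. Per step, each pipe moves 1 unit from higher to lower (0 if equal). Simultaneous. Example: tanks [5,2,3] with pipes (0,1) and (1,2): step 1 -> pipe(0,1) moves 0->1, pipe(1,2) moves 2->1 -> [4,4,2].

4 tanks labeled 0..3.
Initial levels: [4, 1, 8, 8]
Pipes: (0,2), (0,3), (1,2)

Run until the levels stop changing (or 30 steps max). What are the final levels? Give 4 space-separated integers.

Answer: 7 5 4 5

Derivation:
Step 1: flows [2->0,3->0,2->1] -> levels [6 2 6 7]
Step 2: flows [0=2,3->0,2->1] -> levels [7 3 5 6]
Step 3: flows [0->2,0->3,2->1] -> levels [5 4 5 7]
Step 4: flows [0=2,3->0,2->1] -> levels [6 5 4 6]
Step 5: flows [0->2,0=3,1->2] -> levels [5 4 6 6]
Step 6: flows [2->0,3->0,2->1] -> levels [7 5 4 5]
Step 7: flows [0->2,0->3,1->2] -> levels [5 4 6 6]
  -> period-2 cycle: step 7 state = step 5 state; never stabilizes
  -> state at step 30: (30-5) mod 2 = 1, same as step 6 -> [7 5 4 5]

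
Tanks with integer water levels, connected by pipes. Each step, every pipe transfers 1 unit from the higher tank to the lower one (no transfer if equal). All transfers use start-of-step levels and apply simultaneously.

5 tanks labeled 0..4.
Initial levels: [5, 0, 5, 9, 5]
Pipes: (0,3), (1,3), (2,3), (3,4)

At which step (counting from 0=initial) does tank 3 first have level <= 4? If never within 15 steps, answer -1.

Answer: 3

Derivation:
Step 1: flows [3->0,3->1,3->2,3->4] -> levels [6 1 6 5 6]
Step 2: flows [0->3,3->1,2->3,4->3] -> levels [5 2 5 7 5]
Step 3: flows [3->0,3->1,3->2,3->4] -> levels [6 3 6 3 6]
Tank 3 first reaches <=4 at step 3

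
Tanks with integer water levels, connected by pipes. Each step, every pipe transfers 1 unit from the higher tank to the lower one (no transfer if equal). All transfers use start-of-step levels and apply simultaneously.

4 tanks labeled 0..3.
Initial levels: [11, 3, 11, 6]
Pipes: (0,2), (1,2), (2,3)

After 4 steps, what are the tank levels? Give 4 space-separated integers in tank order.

Step 1: flows [0=2,2->1,2->3] -> levels [11 4 9 7]
Step 2: flows [0->2,2->1,2->3] -> levels [10 5 8 8]
Step 3: flows [0->2,2->1,2=3] -> levels [9 6 8 8]
Step 4: flows [0->2,2->1,2=3] -> levels [8 7 8 8]

Answer: 8 7 8 8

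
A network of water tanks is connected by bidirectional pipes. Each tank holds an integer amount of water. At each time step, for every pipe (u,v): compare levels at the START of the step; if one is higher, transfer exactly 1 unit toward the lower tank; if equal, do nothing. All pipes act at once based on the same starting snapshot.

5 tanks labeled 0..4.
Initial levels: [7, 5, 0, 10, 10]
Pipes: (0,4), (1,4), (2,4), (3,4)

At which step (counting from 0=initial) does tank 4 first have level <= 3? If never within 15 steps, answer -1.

Answer: -1

Derivation:
Step 1: flows [4->0,4->1,4->2,3=4] -> levels [8 6 1 10 7]
Step 2: flows [0->4,4->1,4->2,3->4] -> levels [7 7 2 9 7]
Step 3: flows [0=4,1=4,4->2,3->4] -> levels [7 7 3 8 7]
Step 4: flows [0=4,1=4,4->2,3->4] -> levels [7 7 4 7 7]
Step 5: flows [0=4,1=4,4->2,3=4] -> levels [7 7 5 7 6]
Step 6: flows [0->4,1->4,4->2,3->4] -> levels [6 6 6 6 8]
Step 7: flows [4->0,4->1,4->2,4->3] -> levels [7 7 7 7 4]
Step 8: flows [0->4,1->4,2->4,3->4] -> levels [6 6 6 6 8]
  -> period-2 cycle (repeats step 6); tank 4 never drops to <=3
Tank 4 never reaches <=3 within 15 steps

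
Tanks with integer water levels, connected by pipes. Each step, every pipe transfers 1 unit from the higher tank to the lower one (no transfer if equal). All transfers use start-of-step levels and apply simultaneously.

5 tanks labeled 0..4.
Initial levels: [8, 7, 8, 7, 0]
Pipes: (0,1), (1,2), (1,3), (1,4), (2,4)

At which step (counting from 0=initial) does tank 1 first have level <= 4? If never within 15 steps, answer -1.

Answer: 2

Derivation:
Step 1: flows [0->1,2->1,1=3,1->4,2->4] -> levels [7 8 6 7 2]
Step 2: flows [1->0,1->2,1->3,1->4,2->4] -> levels [8 4 6 8 4]
Tank 1 first reaches <=4 at step 2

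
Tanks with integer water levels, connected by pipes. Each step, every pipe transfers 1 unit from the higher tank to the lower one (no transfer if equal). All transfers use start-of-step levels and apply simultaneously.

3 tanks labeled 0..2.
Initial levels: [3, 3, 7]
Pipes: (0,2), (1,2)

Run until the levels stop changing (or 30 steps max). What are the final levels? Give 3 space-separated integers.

Step 1: flows [2->0,2->1] -> levels [4 4 5]
Step 2: flows [2->0,2->1] -> levels [5 5 3]
Step 3: flows [0->2,1->2] -> levels [4 4 5]
  -> period-2 cycle: step 3 state = step 1 state; never stabilizes
  -> state at step 30: (30-1) mod 2 = 1, same as step 2 -> [5 5 3]

Answer: 5 5 3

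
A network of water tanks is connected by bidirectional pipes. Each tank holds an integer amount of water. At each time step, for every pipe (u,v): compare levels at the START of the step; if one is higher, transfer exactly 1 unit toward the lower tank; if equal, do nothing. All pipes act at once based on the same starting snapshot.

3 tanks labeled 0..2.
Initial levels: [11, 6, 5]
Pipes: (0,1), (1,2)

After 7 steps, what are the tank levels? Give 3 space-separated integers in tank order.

Answer: 8 6 8

Derivation:
Step 1: flows [0->1,1->2] -> levels [10 6 6]
Step 2: flows [0->1,1=2] -> levels [9 7 6]
Step 3: flows [0->1,1->2] -> levels [8 7 7]
Step 4: flows [0->1,1=2] -> levels [7 8 7]
Step 5: flows [1->0,1->2] -> levels [8 6 8]
Step 6: flows [0->1,2->1] -> levels [7 8 7]
  -> period-2 cycle: step 6 state = step 4 state
  -> state at step 7: (7-4) mod 2 = 1, same as step 5 -> [8 6 8]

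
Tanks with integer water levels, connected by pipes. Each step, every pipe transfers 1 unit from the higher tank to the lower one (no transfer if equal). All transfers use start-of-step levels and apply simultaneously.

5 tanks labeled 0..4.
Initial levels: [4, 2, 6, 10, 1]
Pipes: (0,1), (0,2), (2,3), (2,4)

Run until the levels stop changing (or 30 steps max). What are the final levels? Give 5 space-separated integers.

Answer: 3 5 7 4 4

Derivation:
Step 1: flows [0->1,2->0,3->2,2->4] -> levels [4 3 5 9 2]
Step 2: flows [0->1,2->0,3->2,2->4] -> levels [4 4 4 8 3]
Step 3: flows [0=1,0=2,3->2,2->4] -> levels [4 4 4 7 4]
Step 4: flows [0=1,0=2,3->2,2=4] -> levels [4 4 5 6 4]
Step 5: flows [0=1,2->0,3->2,2->4] -> levels [5 4 4 5 5]
Step 6: flows [0->1,0->2,3->2,4->2] -> levels [3 5 7 4 4]
Step 7: flows [1->0,2->0,2->3,2->4] -> levels [5 4 4 5 5]
  -> period-2 cycle: step 7 state = step 5 state; never stabilizes
  -> state at step 30: (30-5) mod 2 = 1, same as step 6 -> [3 5 7 4 4]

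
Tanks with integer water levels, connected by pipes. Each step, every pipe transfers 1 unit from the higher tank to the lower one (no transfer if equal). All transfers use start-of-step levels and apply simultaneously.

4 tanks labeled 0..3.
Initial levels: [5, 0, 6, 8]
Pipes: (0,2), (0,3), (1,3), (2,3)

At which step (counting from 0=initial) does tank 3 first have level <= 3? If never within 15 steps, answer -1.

Answer: -1

Derivation:
Step 1: flows [2->0,3->0,3->1,3->2] -> levels [7 1 6 5]
Step 2: flows [0->2,0->3,3->1,2->3] -> levels [5 2 6 6]
Step 3: flows [2->0,3->0,3->1,2=3] -> levels [7 3 5 4]
Step 4: flows [0->2,0->3,3->1,2->3] -> levels [5 4 5 5]
Step 5: flows [0=2,0=3,3->1,2=3] -> levels [5 5 5 4]
Step 6: flows [0=2,0->3,1->3,2->3] -> levels [4 4 4 7]
Step 7: flows [0=2,3->0,3->1,3->2] -> levels [5 5 5 4]
  -> period-2 cycle (repeats step 5); tank 3 never drops to <=3
Tank 3 never reaches <=3 within 15 steps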